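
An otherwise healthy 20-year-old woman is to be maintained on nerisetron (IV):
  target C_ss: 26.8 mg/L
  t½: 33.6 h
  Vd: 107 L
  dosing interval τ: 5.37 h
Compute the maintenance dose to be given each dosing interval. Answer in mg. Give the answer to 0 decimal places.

318 mg

k = ln2 / t½ = 0.693147 / 33.6 = 0.02063 h⁻¹
CL = k × Vd = 0.02063 × 107 = 2.207 L/h
At steady state, Dose/τ = Css × CL.
Dose = Css × CL × τ = 26.8 × 2.207 × 5.37 = 317.6 mg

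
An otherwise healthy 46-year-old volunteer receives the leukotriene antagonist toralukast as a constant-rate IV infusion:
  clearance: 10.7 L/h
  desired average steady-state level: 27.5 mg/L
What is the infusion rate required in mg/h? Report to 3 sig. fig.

294 mg/h

At steady state, infusion rate R₀ = Css × CL = 27.5 × 10.70 = 294.3 mg/h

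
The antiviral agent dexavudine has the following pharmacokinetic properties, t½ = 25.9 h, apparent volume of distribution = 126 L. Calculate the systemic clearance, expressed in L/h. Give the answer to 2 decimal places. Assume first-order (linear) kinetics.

3.37 L/h

k = ln2 / t½ = 0.693147 / 25.9 = 0.02676 h⁻¹
CL = k × Vd = 0.02676 × 126 = 3.372 L/h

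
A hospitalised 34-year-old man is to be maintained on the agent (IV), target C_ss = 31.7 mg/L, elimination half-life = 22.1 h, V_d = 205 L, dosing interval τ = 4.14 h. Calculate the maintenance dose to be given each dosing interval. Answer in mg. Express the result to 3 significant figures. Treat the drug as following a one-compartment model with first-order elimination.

k = ln2 / t½ = 0.693147 / 22.1 = 0.03136 h⁻¹
CL = k × Vd = 0.03136 × 205 = 6.429 L/h
At steady state, Dose/τ = Css × CL.
Dose = Css × CL × τ = 31.7 × 6.429 × 4.14 = 843.7 mg

844 mg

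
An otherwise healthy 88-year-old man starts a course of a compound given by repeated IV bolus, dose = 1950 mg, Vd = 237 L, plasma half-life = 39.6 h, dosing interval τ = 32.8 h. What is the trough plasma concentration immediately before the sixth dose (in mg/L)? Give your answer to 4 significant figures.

C₀ per dose = Dose / Vd = 1950 / 237 = 8.228 mg/L
k = ln2 / t½ = 0.693147 / 39.6 = 0.01750 h⁻¹
Fraction remaining after one interval: r = e^(−kτ) = e^(−0.01750 × 32.8) = 0.5633
Before dose 6, 5 doses have been given (aged 1τ, 2τ, 3τ, 4τ, 5τ).
C_trough = C₀ × (r + r² + … + r^5) = C₀ × r(1−r^5)/(1−r)
        = 8.228 × 0.5633 × (1 − 0.05672) / (1 − 0.5633) = 10.01 mg/L

10.01 mg/L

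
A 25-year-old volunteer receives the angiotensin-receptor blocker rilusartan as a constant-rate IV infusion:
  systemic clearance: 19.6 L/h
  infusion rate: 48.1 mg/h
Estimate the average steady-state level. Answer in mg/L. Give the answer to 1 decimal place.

At steady state Css = R₀ / CL = 48.1 / 19.60 = 2.454 mg/L

2.5 mg/L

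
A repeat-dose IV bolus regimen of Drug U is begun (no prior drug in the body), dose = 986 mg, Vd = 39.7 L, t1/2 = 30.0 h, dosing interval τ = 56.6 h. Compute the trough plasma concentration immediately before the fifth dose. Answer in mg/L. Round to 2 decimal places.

9.16 mg/L

C₀ per dose = Dose / Vd = 986 / 39.7 = 24.84 mg/L
k = ln2 / t½ = 0.693147 / 30.0 = 0.02310 h⁻¹
Fraction remaining after one interval: r = e^(−kτ) = e^(−0.02310 × 56.6) = 0.2705
Before dose 5, 4 doses have been given (aged 1τ, 2τ, 3τ, 4τ).
C_trough = C₀ × (r + r² + … + r^4) = C₀ × r(1−r^4)/(1−r)
        = 24.84 × 0.2705 × (1 − 0.005354) / (1 − 0.2705) = 9.161 mg/L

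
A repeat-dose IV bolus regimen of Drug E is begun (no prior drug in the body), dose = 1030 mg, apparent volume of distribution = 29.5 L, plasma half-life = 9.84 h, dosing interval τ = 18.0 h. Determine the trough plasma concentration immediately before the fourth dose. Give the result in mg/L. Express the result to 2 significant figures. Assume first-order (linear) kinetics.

C₀ per dose = Dose / Vd = 1030 / 29.5 = 34.92 mg/L
k = ln2 / t½ = 0.693147 / 9.84 = 0.07044 h⁻¹
Fraction remaining after one interval: r = e^(−kτ) = e^(−0.07044 × 18.0) = 0.2814
Before dose 4, 3 doses have been given (aged 1τ, 2τ, 3τ).
C_trough = C₀ × (r + r² + … + r^3) = C₀ × r(1−r^3)/(1−r)
        = 34.92 × 0.2814 × (1 − 0.02228) / (1 − 0.2814) = 13.37 mg/L

13 mg/L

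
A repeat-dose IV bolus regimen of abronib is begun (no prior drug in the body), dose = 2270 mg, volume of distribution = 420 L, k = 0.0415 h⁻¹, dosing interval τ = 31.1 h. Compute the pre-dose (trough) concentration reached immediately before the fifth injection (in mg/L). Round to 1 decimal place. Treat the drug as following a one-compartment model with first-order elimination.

C₀ per dose = Dose / Vd = 2270 / 420 = 5.405 mg/L
Fraction remaining after one interval: r = e^(−kτ) = e^(−0.04150 × 31.1) = 0.2751
Before dose 5, 4 doses have been given (aged 1τ, 2τ, 3τ, 4τ).
C_trough = C₀ × (r + r² + … + r^4) = C₀ × r(1−r^4)/(1−r)
        = 5.405 × 0.2751 × (1 − 0.005727) / (1 − 0.2751) = 2.039 mg/L

2.0 mg/L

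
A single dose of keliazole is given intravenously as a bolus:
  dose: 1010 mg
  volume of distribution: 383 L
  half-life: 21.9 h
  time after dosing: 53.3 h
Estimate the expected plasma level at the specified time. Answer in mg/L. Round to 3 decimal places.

0.488 mg/L

C₀ = Dose / Vd = 1010 / 383 = 2.637 mg/L
k = ln2 / t½ = 0.693147 / 21.9 = 0.03165 h⁻¹
C = C₀ · e^(−k·t) = 2.637 × e^(−0.03165 × 53.3)
  = 2.637 × 0.1851 = 0.4881 mg/L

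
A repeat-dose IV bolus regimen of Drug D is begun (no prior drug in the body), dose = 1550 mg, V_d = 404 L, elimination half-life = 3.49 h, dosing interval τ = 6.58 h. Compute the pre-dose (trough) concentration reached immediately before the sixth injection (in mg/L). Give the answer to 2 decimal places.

C₀ per dose = Dose / Vd = 1550 / 404 = 3.837 mg/L
k = ln2 / t½ = 0.693147 / 3.49 = 0.1986 h⁻¹
Fraction remaining after one interval: r = e^(−kτ) = e^(−0.1986 × 6.58) = 0.2707
Before dose 6, 5 doses have been given (aged 1τ, 2τ, 3τ, 4τ, 5τ).
C_trough = C₀ × (r + r² + … + r^5) = C₀ × r(1−r^5)/(1−r)
        = 3.837 × 0.2707 × (1 − 0.001454) / (1 − 0.2707) = 1.422 mg/L

1.42 mg/L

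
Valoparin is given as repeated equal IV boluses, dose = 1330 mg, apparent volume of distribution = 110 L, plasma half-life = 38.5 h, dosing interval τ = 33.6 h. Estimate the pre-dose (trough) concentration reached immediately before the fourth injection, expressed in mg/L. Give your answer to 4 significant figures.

12.18 mg/L

C₀ per dose = Dose / Vd = 1330 / 110 = 12.09 mg/L
k = ln2 / t½ = 0.693147 / 38.5 = 0.01800 h⁻¹
Fraction remaining after one interval: r = e^(−kτ) = e^(−0.01800 × 33.6) = 0.5462
Before dose 4, 3 doses have been given (aged 1τ, 2τ, 3τ).
C_trough = C₀ × (r + r² + … + r^3) = C₀ × r(1−r^3)/(1−r)
        = 12.09 × 0.5462 × (1 − 0.1630) / (1 − 0.5462) = 12.18 mg/L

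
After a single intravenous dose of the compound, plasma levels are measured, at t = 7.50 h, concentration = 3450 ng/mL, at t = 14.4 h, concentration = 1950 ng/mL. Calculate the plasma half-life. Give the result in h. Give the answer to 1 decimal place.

k = ln(C₁/C₂) / (t₂ − t₁) = ln(3450/1950) / (14.4 − 7.50)
  = 0.5705 / 6.900 = 0.08268 h⁻¹
t½ = ln2 / k = 0.693147 / 0.08268 = 8.383 h

8.4 h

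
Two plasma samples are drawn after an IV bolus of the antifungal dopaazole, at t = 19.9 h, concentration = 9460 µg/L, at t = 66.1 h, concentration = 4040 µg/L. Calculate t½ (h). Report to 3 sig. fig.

37.6 h

k = ln(C₁/C₂) / (t₂ − t₁) = ln(9460/4040) / (66.1 − 19.9)
  = 0.8508 / 46.20 = 0.01842 h⁻¹
t½ = ln2 / k = 0.693147 / 0.01842 = 37.63 h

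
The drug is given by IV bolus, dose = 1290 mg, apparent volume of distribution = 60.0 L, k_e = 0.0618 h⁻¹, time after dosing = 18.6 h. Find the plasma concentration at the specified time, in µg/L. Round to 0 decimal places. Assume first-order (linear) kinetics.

6811 µg/L

C₀ = Dose / Vd = 1290 / 60.0 = 21.50 mg/L
C = C₀ · e^(−k·t) = 21.50 × e^(−0.06180 × 18.6)
  = 21.50 × 0.3168 = 6.811 mg/L
Convert: 6.811 mg/L × 1000 = 6811 µg/L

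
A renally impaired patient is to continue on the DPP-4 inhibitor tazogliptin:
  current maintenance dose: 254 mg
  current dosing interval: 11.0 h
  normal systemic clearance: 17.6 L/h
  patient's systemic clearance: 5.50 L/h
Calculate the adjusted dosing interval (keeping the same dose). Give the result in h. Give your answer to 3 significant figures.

To keep the same average steady-state level, dosing rate must scale with clearance.
CL ratio = 5.50 / 17.6 = 0.3125
New interval (same dose) = 11.0 / 0.3125 = 35.20 h

35.2 h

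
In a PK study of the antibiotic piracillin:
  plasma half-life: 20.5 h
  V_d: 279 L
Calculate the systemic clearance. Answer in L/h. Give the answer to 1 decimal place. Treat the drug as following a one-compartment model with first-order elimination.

k = ln2 / t½ = 0.693147 / 20.5 = 0.03381 h⁻¹
CL = k × Vd = 0.03381 × 279 = 9.433 L/h

9.4 L/h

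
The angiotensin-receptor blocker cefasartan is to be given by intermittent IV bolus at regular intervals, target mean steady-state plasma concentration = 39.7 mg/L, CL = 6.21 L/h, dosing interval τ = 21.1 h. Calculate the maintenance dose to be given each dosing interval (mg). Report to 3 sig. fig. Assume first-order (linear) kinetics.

5200 mg

At steady state, Dose/τ = Css × CL.
Dose = Css × CL × τ = 39.7 × 6.210 × 21.1 = 5202 mg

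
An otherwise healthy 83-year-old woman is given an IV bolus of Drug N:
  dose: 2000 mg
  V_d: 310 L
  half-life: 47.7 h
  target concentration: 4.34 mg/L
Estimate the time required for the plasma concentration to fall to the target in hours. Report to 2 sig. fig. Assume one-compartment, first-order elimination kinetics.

27 h

C₀ = Dose / Vd = 2000 / 310 = 6.452 mg/L
k = ln2 / t½ = 0.693147 / 47.7 = 0.01453 h⁻¹
t = ln(C₀ / C) / k = ln(6.452 / 4.34) / 0.01453
  = ln(1.487) / 0.01453 = 0.3968 / 0.01453 = 27.31 h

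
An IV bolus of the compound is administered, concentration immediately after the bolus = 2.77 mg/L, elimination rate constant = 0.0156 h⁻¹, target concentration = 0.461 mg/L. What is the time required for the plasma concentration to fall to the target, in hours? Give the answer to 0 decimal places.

115 h

t = ln(C₀ / C) / k = ln(2.770 / 0.461) / 0.01560
  = ln(6.009) / 0.01560 = 1.793 / 0.01560 = 114.9 h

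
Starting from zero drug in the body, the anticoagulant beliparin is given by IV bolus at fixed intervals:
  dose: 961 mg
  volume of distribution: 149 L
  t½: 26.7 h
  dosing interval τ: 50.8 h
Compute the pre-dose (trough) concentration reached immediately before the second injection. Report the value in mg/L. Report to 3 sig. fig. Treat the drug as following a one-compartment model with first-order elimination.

C₀ per dose = Dose / Vd = 961 / 149 = 6.450 mg/L
k = ln2 / t½ = 0.693147 / 26.7 = 0.02596 h⁻¹
Fraction remaining after one interval: r = e^(−kτ) = e^(−0.02596 × 50.8) = 0.2675
Before dose 2, 1 dose has been given (aged 1τ).
C_trough = C₀ × r = 6.450 × 0.2675 = 1.725 mg/L

1.73 mg/L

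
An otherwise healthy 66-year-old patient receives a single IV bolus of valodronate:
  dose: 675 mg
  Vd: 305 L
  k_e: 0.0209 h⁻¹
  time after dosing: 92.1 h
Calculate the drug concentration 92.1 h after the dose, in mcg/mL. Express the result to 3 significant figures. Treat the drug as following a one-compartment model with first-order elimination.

0.323 mcg/mL

C₀ = Dose / Vd = 675.0 / 305 = 2.213 mg/L
C = C₀ · e^(−k·t) = 2.213 × e^(−0.02090 × 92.1)
  = 2.213 × 0.1459 = 0.3229 mg/L
(0.3229 mg/L = 0.3229 mcg/mL)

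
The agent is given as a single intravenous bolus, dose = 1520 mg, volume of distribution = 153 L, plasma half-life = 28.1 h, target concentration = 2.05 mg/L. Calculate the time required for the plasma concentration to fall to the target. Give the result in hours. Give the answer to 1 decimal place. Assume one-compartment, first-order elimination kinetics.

64.0 h

C₀ = Dose / Vd = 1520 / 153 = 9.935 mg/L
k = ln2 / t½ = 0.693147 / 28.1 = 0.02467 h⁻¹
t = ln(C₀ / C) / k = ln(9.935 / 2.05) / 0.02467
  = ln(4.846) / 0.02467 = 1.578 / 0.02467 = 63.96 h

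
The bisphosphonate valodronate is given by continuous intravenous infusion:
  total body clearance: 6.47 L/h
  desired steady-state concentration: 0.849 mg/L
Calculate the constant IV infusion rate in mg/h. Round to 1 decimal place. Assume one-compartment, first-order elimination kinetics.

At steady state, infusion rate R₀ = Css × CL = 0.849 × 6.470 = 5.493 mg/h

5.5 mg/h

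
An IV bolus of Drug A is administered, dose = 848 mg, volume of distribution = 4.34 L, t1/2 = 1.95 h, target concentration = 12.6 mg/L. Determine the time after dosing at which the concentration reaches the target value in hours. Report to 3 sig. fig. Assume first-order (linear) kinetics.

7.71 h

C₀ = Dose / Vd = 848.0 / 4.34 = 195.4 mg/L
k = ln2 / t½ = 0.693147 / 1.95 = 0.3555 h⁻¹
t = ln(C₀ / C) / k = ln(195.4 / 12.6) / 0.3555
  = ln(15.51) / 0.3555 = 2.741 / 0.3555 = 7.710 h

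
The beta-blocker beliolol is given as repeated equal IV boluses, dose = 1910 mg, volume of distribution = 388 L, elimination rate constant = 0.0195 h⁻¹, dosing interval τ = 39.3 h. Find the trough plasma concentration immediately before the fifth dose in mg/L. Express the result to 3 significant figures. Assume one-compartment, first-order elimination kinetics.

4.07 mg/L

C₀ per dose = Dose / Vd = 1910 / 388 = 4.923 mg/L
Fraction remaining after one interval: r = e^(−kτ) = e^(−0.01950 × 39.3) = 0.4647
Before dose 5, 4 doses have been given (aged 1τ, 2τ, 3τ, 4τ).
C_trough = C₀ × (r + r² + … + r^4) = C₀ × r(1−r^4)/(1−r)
        = 4.923 × 0.4647 × (1 − 0.04663) / (1 − 0.4647) = 4.074 mg/L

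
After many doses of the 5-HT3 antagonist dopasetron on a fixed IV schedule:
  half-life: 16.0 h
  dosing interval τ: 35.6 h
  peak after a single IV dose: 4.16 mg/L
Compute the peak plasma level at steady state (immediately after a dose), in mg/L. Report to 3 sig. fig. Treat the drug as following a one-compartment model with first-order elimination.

k = ln2 / t½ = 0.693147 / 16.0 = 0.04332 h⁻¹
e^(−kτ) = e^(−0.04332 × 35.6) = 0.2139
Accumulation ratio R = 1 / (1 − e^(−kτ)) = 1 / (1 − 0.2139) = 1.272
Steady-state peak = C₀ × R = 4.16 × 1.272 = 5.292 mg/L

5.29 mg/L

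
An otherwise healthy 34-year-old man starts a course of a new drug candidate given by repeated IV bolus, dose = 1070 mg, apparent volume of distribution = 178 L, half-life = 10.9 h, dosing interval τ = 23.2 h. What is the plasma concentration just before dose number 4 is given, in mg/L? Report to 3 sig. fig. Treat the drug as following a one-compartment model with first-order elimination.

1.76 mg/L

C₀ per dose = Dose / Vd = 1070 / 178 = 6.011 mg/L
k = ln2 / t½ = 0.693147 / 10.9 = 0.06359 h⁻¹
Fraction remaining after one interval: r = e^(−kτ) = e^(−0.06359 × 23.2) = 0.2287
Before dose 4, 3 doses have been given (aged 1τ, 2τ, 3τ).
C_trough = C₀ × (r + r² + … + r^3) = C₀ × r(1−r^3)/(1−r)
        = 6.011 × 0.2287 × (1 − 0.01196) / (1 − 0.2287) = 1.761 mg/L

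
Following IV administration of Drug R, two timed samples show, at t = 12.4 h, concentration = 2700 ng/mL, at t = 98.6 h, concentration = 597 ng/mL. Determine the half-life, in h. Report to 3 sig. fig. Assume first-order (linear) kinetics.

39.6 h

k = ln(C₁/C₂) / (t₂ − t₁) = ln(2700/597) / (98.6 − 12.4)
  = 1.509 / 86.20 = 0.01751 h⁻¹
t½ = ln2 / k = 0.693147 / 0.01751 = 39.59 h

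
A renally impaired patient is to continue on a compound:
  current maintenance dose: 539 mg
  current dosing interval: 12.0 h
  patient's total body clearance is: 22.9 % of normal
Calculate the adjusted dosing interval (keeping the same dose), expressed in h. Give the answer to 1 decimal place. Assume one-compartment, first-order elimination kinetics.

52.4 h

To keep the same average steady-state level, dosing rate must scale with clearance.
CL ratio = 22.9 / 100 = 0.2290
New interval (same dose) = 12.0 / 0.2290 = 52.40 h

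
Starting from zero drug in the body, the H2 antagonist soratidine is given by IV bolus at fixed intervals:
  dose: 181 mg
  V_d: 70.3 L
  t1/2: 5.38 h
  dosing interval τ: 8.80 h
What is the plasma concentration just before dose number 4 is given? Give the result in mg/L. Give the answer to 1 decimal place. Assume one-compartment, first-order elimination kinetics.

1.2 mg/L

C₀ per dose = Dose / Vd = 181 / 70.3 = 2.575 mg/L
k = ln2 / t½ = 0.693147 / 5.38 = 0.1288 h⁻¹
Fraction remaining after one interval: r = e^(−kτ) = e^(−0.1288 × 8.80) = 0.3219
Before dose 4, 3 doses have been given (aged 1τ, 2τ, 3τ).
C_trough = C₀ × (r + r² + … + r^3) = C₀ × r(1−r^3)/(1−r)
        = 2.575 × 0.3219 × (1 − 0.03336) / (1 − 0.3219) = 1.182 mg/L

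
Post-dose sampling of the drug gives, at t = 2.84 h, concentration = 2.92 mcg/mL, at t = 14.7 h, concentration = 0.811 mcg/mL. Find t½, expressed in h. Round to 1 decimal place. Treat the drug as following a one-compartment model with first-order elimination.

k = ln(C₁/C₂) / (t₂ − t₁) = ln(2.92/0.811) / (14.7 − 2.84)
  = 1.281 / 11.86 = 0.1080 h⁻¹
t½ = ln2 / k = 0.693147 / 0.1080 = 6.418 h

6.4 h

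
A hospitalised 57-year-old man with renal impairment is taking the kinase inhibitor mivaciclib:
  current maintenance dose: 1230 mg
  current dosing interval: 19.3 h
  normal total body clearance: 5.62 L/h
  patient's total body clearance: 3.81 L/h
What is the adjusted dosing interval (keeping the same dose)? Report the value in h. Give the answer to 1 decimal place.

To keep the same average steady-state level, dosing rate must scale with clearance.
CL ratio = 3.81 / 5.62 = 0.6779
New interval (same dose) = 19.3 / 0.6779 = 28.47 h

28.5 h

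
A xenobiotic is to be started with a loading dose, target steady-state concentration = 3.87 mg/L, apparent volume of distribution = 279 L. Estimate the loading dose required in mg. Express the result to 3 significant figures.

1080 mg

LD = Css × Vd = 3.87 × 279 = 1080 mg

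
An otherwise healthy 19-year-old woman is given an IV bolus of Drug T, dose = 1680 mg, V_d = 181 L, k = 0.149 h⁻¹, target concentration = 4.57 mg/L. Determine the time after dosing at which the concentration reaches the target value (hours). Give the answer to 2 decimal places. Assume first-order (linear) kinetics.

C₀ = Dose / Vd = 1680 / 181 = 9.282 mg/L
t = ln(C₀ / C) / k = ln(9.282 / 4.57) / 0.1490
  = ln(2.031) / 0.1490 = 0.7085 / 0.1490 = 4.755 h

4.76 h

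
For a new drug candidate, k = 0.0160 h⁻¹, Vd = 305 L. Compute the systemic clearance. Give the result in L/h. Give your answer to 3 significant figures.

CL = k × Vd = 0.0160 × 305 = 4.880 L/h

4.88 L/h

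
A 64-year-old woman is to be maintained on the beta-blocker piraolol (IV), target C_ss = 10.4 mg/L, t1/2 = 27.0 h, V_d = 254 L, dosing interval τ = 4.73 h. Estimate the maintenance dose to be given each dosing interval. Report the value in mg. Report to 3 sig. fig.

k = ln2 / t½ = 0.693147 / 27.0 = 0.02567 h⁻¹
CL = k × Vd = 0.02567 × 254 = 6.520 L/h
At steady state, Dose/τ = Css × CL.
Dose = Css × CL × τ = 10.4 × 6.520 × 4.73 = 320.7 mg

321 mg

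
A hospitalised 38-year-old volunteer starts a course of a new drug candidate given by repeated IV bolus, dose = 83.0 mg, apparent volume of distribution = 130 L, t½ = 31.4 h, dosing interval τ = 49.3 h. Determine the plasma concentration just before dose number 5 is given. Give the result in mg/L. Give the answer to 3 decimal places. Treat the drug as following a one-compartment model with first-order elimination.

0.320 mg/L

C₀ per dose = Dose / Vd = 83.0 / 130 = 0.6385 mg/L
k = ln2 / t½ = 0.693147 / 31.4 = 0.02207 h⁻¹
Fraction remaining after one interval: r = e^(−kτ) = e^(−0.02207 × 49.3) = 0.3369
Before dose 5, 4 doses have been given (aged 1τ, 2τ, 3τ, 4τ).
C_trough = C₀ × (r + r² + … + r^4) = C₀ × r(1−r^4)/(1−r)
        = 0.6385 × 0.3369 × (1 − 0.01288) / (1 − 0.3369) = 0.3202 mg/L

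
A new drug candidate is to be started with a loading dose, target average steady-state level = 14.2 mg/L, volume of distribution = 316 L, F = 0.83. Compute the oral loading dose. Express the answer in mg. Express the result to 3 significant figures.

5410 mg

LD = Css × Vd / F = 14.2 × 316 / 0.83 = 5406 mg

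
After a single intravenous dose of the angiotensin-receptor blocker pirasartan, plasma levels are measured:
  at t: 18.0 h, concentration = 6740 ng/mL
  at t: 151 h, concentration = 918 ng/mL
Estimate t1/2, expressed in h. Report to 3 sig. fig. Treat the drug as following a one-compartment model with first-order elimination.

46.2 h

k = ln(C₁/C₂) / (t₂ − t₁) = ln(6740/918) / (151 − 18.0)
  = 1.994 / 133.0 = 0.01499 h⁻¹
t½ = ln2 / k = 0.693147 / 0.01499 = 46.24 h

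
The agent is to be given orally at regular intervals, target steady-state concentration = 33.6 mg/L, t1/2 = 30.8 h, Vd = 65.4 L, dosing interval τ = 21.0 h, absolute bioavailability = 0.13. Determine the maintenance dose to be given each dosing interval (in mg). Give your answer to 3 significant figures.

7990 mg

k = ln2 / t½ = 0.693147 / 30.8 = 0.02250 h⁻¹
CL = k × Vd = 0.02250 × 65.4 = 1.472 L/h
At steady state, F × (Dose/τ) = Css × CL.
Dose = Css × CL × τ / F = 33.6 × 1.472 × 21.0 / 0.13 = 7990 mg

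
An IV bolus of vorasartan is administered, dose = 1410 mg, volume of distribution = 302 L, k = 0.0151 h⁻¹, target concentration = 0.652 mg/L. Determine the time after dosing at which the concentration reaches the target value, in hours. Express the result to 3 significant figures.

C₀ = Dose / Vd = 1410 / 302 = 4.669 mg/L
t = ln(C₀ / C) / k = ln(4.669 / 0.652) / 0.01510
  = ln(7.161) / 0.01510 = 1.969 / 0.01510 = 130.4 h

130 h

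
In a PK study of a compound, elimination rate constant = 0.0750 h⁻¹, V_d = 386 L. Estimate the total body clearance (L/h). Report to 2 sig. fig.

CL = k × Vd = 0.0750 × 386 = 28.95 L/h

29 L/h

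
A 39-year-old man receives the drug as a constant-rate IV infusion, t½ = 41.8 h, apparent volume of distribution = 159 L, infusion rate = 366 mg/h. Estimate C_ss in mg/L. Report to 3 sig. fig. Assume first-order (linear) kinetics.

139 mg/L

k = ln2 / t½ = 0.693147 / 41.8 = 0.01658 h⁻¹
CL = k × Vd = 0.01658 × 159 = 2.636 L/h
At steady state Css = R₀ / CL = 366 / 2.636 = 138.8 mg/L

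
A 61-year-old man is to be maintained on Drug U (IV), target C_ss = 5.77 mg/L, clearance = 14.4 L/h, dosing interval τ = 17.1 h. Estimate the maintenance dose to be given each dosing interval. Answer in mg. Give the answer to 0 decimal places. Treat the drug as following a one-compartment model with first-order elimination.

At steady state, Dose/τ = Css × CL.
Dose = Css × CL × τ = 5.77 × 14.40 × 17.1 = 1421 mg

1421 mg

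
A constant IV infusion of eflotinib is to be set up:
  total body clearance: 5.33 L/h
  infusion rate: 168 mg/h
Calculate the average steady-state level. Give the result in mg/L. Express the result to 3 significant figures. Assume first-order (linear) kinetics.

31.5 mg/L

At steady state Css = R₀ / CL = 168 / 5.330 = 31.52 mg/L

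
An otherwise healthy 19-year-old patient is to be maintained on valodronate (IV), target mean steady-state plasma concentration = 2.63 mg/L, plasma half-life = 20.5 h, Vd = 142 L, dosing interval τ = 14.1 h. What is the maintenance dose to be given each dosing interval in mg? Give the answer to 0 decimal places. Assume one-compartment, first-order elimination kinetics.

k = ln2 / t½ = 0.693147 / 20.5 = 0.03381 h⁻¹
CL = k × Vd = 0.03381 × 142 = 4.801 L/h
At steady state, Dose/τ = Css × CL.
Dose = Css × CL × τ = 2.63 × 4.801 × 14.1 = 178.0 mg

178 mg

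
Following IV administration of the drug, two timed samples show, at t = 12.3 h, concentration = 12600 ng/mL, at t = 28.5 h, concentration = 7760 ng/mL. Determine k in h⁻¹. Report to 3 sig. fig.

0.0299 h⁻¹

k = ln(C₁/C₂) / (t₂ − t₁) = ln(12600/7760) / (28.5 − 12.3)
  = 0.4847 / 16.20 = 0.02992 h⁻¹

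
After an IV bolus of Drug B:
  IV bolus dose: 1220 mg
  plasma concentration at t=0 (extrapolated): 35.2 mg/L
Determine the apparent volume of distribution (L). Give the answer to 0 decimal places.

35 L

Vd = Dose / C₀ = 1220 / 35.2 = 34.66 L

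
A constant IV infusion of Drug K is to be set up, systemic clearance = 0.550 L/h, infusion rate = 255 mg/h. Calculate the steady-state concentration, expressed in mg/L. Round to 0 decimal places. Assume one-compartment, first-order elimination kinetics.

At steady state Css = R₀ / CL = 255 / 0.5500 = 463.6 mg/L

464 mg/L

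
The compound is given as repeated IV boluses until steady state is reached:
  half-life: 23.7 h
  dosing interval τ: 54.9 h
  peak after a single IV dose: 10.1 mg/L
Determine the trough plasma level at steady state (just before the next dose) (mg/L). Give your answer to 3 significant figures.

k = ln2 / t½ = 0.693147 / 23.7 = 0.02925 h⁻¹
e^(−kτ) = e^(−0.02925 × 54.9) = 0.2007
Accumulation ratio R = 1 / (1 − e^(−kτ)) = 1 / (1 − 0.2007) = 1.251
Steady-state trough = C₀ × R × e^(−kτ) = 10.1 × 1.251 × 0.2007 = 2.536 mg/L

2.54 mg/L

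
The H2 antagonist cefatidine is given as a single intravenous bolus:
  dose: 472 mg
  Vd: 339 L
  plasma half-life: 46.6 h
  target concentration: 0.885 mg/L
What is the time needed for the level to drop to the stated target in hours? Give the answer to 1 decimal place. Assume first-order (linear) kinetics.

C₀ = Dose / Vd = 472.0 / 339 = 1.392 mg/L
k = ln2 / t½ = 0.693147 / 46.6 = 0.01487 h⁻¹
t = ln(C₀ / C) / k = ln(1.392 / 0.885) / 0.01487
  = ln(1.573) / 0.01487 = 0.4530 / 0.01487 = 30.46 h

30.5 h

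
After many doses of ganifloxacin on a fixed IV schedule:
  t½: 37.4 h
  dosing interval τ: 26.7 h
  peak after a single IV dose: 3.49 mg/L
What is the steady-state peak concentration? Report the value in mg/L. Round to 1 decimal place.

8.9 mg/L

k = ln2 / t½ = 0.693147 / 37.4 = 0.01853 h⁻¹
e^(−kτ) = e^(−0.01853 × 26.7) = 0.6097
Accumulation ratio R = 1 / (1 − e^(−kτ)) = 1 / (1 − 0.6097) = 2.562
Steady-state peak = C₀ × R = 3.49 × 2.562 = 8.941 mg/L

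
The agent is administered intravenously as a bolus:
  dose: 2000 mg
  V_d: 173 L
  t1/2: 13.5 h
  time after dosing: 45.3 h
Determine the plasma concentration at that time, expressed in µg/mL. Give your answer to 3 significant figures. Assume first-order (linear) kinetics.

C₀ = Dose / Vd = 2000 / 173 = 11.56 mg/L
k = ln2 / t½ = 0.693147 / 13.5 = 0.05134 h⁻¹
C = C₀ · e^(−k·t) = 11.56 × e^(−0.05134 × 45.3)
  = 11.56 × 0.09771 = 1.130 mg/L
(1.130 mg/L = 1.130 µg/mL)

1.13 µg/mL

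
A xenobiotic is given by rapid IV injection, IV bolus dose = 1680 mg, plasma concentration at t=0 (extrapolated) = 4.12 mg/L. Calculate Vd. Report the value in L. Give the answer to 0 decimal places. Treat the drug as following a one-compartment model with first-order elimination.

Vd = Dose / C₀ = 1680 / 4.12 = 407.8 L

408 L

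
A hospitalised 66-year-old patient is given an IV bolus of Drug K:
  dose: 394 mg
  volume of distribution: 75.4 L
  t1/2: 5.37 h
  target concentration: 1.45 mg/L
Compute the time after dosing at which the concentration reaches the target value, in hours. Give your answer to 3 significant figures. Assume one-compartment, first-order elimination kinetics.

C₀ = Dose / Vd = 394.0 / 75.4 = 5.225 mg/L
k = ln2 / t½ = 0.693147 / 5.37 = 0.1291 h⁻¹
t = ln(C₀ / C) / k = ln(5.225 / 1.45) / 0.1291
  = ln(3.603) / 0.1291 = 1.282 / 0.1291 = 9.930 h

9.93 h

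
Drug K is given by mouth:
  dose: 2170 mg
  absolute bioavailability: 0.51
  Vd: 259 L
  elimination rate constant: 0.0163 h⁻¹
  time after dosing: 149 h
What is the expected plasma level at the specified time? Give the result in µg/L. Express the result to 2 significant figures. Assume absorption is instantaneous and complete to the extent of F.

Amount reaching circulation = F × Dose = 0.51 × 2170 = 1107 mg
C₀ = F·Dose / Vd = 1107 / 259 = 4.274 mg/L
C = C₀ · e^(−k·t) = 4.274 × e^(−0.01630 × 149)
  = 4.274 × 0.08815 = 0.3768 mg/L
Convert: 0.3768 mg/L × 1000 = 376.8 µg/L

380 µg/L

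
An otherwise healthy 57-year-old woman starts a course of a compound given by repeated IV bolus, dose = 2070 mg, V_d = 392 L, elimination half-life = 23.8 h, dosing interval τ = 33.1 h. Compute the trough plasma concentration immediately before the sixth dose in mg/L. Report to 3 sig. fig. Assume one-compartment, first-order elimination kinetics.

3.23 mg/L

C₀ per dose = Dose / Vd = 2070 / 392 = 5.281 mg/L
k = ln2 / t½ = 0.693147 / 23.8 = 0.02912 h⁻¹
Fraction remaining after one interval: r = e^(−kτ) = e^(−0.02912 × 33.1) = 0.3814
Before dose 6, 5 doses have been given (aged 1τ, 2τ, 3τ, 4τ, 5τ).
C_trough = C₀ × (r + r² + … + r^5) = C₀ × r(1−r^5)/(1−r)
        = 5.281 × 0.3814 × (1 − 0.008071) / (1 − 0.3814) = 3.230 mg/L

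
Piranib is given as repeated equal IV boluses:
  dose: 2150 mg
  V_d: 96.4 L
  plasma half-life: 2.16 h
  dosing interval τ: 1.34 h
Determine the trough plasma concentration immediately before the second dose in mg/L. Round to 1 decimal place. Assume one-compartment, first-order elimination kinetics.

14.5 mg/L

C₀ per dose = Dose / Vd = 2150 / 96.4 = 22.30 mg/L
k = ln2 / t½ = 0.693147 / 2.16 = 0.3209 h⁻¹
Fraction remaining after one interval: r = e^(−kτ) = e^(−0.3209 × 1.34) = 0.6505
Before dose 2, 1 dose has been given (aged 1τ).
C_trough = C₀ × r = 22.30 × 0.6505 = 14.51 mg/L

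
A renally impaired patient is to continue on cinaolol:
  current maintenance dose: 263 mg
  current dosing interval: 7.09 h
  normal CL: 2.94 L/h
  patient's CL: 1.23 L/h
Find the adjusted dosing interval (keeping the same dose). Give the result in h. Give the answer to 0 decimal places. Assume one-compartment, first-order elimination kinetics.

17 h

To keep the same average steady-state level, dosing rate must scale with clearance.
CL ratio = 1.23 / 2.94 = 0.4184
New interval (same dose) = 7.09 / 0.4184 = 16.95 h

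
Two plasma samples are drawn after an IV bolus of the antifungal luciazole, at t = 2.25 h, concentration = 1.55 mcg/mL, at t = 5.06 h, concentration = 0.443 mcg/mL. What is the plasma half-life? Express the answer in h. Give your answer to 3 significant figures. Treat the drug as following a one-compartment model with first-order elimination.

1.56 h

k = ln(C₁/C₂) / (t₂ − t₁) = ln(1.55/0.443) / (5.06 − 2.25)
  = 1.252 / 2.810 = 0.4456 h⁻¹
t½ = ln2 / k = 0.693147 / 0.4456 = 1.556 h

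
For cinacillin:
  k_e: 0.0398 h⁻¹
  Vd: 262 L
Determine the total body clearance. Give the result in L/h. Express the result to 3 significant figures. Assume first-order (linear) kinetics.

CL = k × Vd = 0.0398 × 262 = 10.43 L/h

10.4 L/h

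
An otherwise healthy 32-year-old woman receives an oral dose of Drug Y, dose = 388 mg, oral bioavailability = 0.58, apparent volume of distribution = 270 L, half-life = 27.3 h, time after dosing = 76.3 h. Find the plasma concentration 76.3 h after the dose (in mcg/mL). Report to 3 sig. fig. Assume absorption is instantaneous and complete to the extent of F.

0.120 mcg/mL

Amount reaching circulation = F × Dose = 0.58 × 388.0 = 225.0 mg
C₀ = F·Dose / Vd = 225.0 / 270 = 0.8333 mg/L
k = ln2 / t½ = 0.693147 / 27.3 = 0.02539 h⁻¹
C = C₀ · e^(−k·t) = 0.8333 × e^(−0.02539 × 76.3)
  = 0.8333 × 0.1441 = 0.1201 mg/L
(0.1201 mg/L = 0.1201 mcg/mL)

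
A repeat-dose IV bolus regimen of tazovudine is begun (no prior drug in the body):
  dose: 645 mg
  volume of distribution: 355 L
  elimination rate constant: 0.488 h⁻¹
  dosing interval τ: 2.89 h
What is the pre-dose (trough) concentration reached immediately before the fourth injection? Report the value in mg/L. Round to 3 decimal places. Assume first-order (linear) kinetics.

0.578 mg/L

C₀ per dose = Dose / Vd = 645 / 355 = 1.817 mg/L
Fraction remaining after one interval: r = e^(−kτ) = e^(−0.4880 × 2.89) = 0.2441
Before dose 4, 3 doses have been given (aged 1τ, 2τ, 3τ).
C_trough = C₀ × (r + r² + … + r^3) = C₀ × r(1−r^3)/(1−r)
        = 1.817 × 0.2441 × (1 − 0.01454) / (1 − 0.2441) = 0.5782 mg/L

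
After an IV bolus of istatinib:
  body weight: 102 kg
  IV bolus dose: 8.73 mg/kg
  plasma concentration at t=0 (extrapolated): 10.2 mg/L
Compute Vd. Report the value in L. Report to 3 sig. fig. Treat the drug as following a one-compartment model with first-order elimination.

87.3 L

Dose = 8.73 × 102 = 890.5 mg
Vd = Dose / C₀ = 890.5 / 10.2 = 87.30 L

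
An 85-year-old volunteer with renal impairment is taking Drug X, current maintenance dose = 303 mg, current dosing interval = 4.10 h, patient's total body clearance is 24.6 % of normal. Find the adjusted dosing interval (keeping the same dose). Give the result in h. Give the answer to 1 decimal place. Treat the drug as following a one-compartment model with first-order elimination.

To keep the same average steady-state level, dosing rate must scale with clearance.
CL ratio = 24.6 / 100 = 0.2460
New interval (same dose) = 4.10 / 0.2460 = 16.67 h

16.7 h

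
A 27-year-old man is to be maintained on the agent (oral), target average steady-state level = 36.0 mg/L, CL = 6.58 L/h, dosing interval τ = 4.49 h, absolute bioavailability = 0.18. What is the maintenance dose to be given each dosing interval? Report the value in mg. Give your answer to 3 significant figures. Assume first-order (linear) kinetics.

5910 mg

At steady state, F × (Dose/τ) = Css × CL.
Dose = Css × CL × τ / F = 36.0 × 6.580 × 4.49 / 0.18 = 5909 mg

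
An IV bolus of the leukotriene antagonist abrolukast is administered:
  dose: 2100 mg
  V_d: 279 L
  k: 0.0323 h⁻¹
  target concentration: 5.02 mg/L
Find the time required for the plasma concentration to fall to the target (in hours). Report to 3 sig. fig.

12.5 h

C₀ = Dose / Vd = 2100 / 279 = 7.527 mg/L
t = ln(C₀ / C) / k = ln(7.527 / 5.02) / 0.03230
  = ln(1.499) / 0.03230 = 0.4048 / 0.03230 = 12.53 h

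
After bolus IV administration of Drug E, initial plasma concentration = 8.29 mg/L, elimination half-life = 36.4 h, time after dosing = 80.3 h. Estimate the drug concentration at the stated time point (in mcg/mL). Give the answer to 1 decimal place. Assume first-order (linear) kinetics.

1.8 mcg/mL

k = ln2 / t½ = 0.693147 / 36.4 = 0.01904 h⁻¹
C = C₀ · e^(−k·t) = 8.290 × e^(−0.01904 × 80.3)
  = 8.290 × 0.2168 = 1.797 mg/L
(1.797 mg/L = 1.797 mcg/mL)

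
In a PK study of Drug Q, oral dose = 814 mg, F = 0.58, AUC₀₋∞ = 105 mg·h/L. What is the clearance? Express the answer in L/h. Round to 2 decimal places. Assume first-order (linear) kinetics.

4.50 L/h

CL = F·Dose / AUC = 0.58 × 814 / 105 = 4.496 L/h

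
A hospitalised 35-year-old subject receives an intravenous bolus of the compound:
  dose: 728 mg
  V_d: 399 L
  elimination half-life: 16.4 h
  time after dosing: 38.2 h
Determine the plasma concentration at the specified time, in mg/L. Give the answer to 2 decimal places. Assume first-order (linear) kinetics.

0.36 mg/L

C₀ = Dose / Vd = 728.0 / 399 = 1.825 mg/L
k = ln2 / t½ = 0.693147 / 16.4 = 0.04227 h⁻¹
C = C₀ · e^(−k·t) = 1.825 × e^(−0.04227 × 38.2)
  = 1.825 × 0.1989 = 0.3630 mg/L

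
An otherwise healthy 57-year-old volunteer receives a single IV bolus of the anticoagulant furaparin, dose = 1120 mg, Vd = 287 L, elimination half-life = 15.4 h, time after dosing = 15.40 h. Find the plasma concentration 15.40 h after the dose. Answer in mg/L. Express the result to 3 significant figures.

C₀ = Dose / Vd = 1120 / 287 = 3.902 mg/L
k = ln2 / t½ = 0.693147 / 15.4 = 0.04501 h⁻¹
t / t½ = 15.40 / 15.4 = 1 half-lives
C = C₀ × (1/2)^1 = 3.902 × 0.5000 = 1.951 mg/L

1.95 mg/L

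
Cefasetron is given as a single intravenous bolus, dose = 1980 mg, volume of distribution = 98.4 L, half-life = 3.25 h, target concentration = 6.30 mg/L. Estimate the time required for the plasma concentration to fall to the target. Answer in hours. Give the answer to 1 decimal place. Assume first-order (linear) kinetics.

5.4 h

C₀ = Dose / Vd = 1980 / 98.4 = 20.12 mg/L
k = ln2 / t½ = 0.693147 / 3.25 = 0.2133 h⁻¹
t = ln(C₀ / C) / k = ln(20.12 / 6.30) / 0.2133
  = ln(3.194) / 0.2133 = 1.161 / 0.2133 = 5.443 h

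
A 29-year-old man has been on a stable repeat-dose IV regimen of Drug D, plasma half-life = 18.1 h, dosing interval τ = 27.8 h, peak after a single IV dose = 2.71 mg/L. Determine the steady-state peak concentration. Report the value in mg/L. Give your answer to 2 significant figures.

k = ln2 / t½ = 0.693147 / 18.1 = 0.03830 h⁻¹
e^(−kτ) = e^(−0.03830 × 27.8) = 0.3448
Accumulation ratio R = 1 / (1 − e^(−kτ)) = 1 / (1 − 0.3448) = 1.526
Steady-state peak = C₀ × R = 2.71 × 1.526 = 4.135 mg/L

4.1 mg/L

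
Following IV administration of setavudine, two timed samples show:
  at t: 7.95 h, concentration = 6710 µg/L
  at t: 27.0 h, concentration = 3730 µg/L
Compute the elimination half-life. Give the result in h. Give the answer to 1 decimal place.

22.5 h

k = ln(C₁/C₂) / (t₂ − t₁) = ln(6710/3730) / (27.0 − 7.95)
  = 0.5872 / 19.05 = 0.03082 h⁻¹
t½ = ln2 / k = 0.693147 / 0.03082 = 22.49 h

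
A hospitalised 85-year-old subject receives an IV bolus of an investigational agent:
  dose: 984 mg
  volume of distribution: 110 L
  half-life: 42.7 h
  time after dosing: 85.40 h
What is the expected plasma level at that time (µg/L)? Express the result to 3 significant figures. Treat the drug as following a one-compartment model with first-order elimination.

2240 µg/L

C₀ = Dose / Vd = 984.0 / 110 = 8.945 mg/L
k = ln2 / t½ = 0.693147 / 42.7 = 0.01623 h⁻¹
t / t½ = 85.40 / 42.7 = 2 half-lives
C = C₀ × (1/2)^2 = 8.945 × 0.2500 = 2.236 mg/L
Convert: 2.236 mg/L × 1000 = 2236 µg/L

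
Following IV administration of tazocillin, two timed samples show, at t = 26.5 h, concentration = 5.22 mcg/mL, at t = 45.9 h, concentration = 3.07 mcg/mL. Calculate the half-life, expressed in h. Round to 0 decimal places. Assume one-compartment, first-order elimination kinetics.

25 h

k = ln(C₁/C₂) / (t₂ − t₁) = ln(5.22/3.07) / (45.9 − 26.5)
  = 0.5308 / 19.40 = 0.02736 h⁻¹
t½ = ln2 / k = 0.693147 / 0.02736 = 25.33 h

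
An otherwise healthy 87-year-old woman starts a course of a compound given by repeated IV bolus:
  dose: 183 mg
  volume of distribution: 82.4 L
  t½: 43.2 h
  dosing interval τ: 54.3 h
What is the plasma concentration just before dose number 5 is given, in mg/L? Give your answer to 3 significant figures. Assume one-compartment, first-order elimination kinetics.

1.55 mg/L

C₀ per dose = Dose / Vd = 183 / 82.4 = 2.221 mg/L
k = ln2 / t½ = 0.693147 / 43.2 = 0.01605 h⁻¹
Fraction remaining after one interval: r = e^(−kτ) = e^(−0.01605 × 54.3) = 0.4183
Before dose 5, 4 doses have been given (aged 1τ, 2τ, 3τ, 4τ).
C_trough = C₀ × (r + r² + … + r^4) = C₀ × r(1−r^4)/(1−r)
        = 2.221 × 0.4183 × (1 − 0.03062) / (1 − 0.4183) = 1.548 mg/L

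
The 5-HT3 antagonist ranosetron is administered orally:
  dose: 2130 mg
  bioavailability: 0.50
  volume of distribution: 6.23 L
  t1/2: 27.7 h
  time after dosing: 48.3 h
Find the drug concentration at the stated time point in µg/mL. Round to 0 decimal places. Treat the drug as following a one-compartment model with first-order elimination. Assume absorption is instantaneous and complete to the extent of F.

Amount reaching circulation = F × Dose = 0.50 × 2130 = 1065 mg
C₀ = F·Dose / Vd = 1065 / 6.23 = 170.9 mg/L
k = ln2 / t½ = 0.693147 / 27.7 = 0.02502 h⁻¹
C = C₀ · e^(−k·t) = 170.9 × e^(−0.02502 × 48.3)
  = 170.9 × 0.2987 = 51.05 mg/L
(51.05 mg/L = 51.05 µg/mL)

51 µg/mL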